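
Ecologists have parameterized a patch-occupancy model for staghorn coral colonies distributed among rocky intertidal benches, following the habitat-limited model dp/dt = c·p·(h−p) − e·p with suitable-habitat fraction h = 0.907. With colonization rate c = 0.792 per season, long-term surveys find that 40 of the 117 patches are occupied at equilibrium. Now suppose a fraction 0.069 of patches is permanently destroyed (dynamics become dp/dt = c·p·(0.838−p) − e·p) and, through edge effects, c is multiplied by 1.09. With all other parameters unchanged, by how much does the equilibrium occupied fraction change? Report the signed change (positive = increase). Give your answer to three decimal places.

-0.022

Observed p* = 40/117 = 0.34188.
Balance c(h−p*) = e gives e = 0.792×(0.907 − 0.34188) = 0.44758.
New p* = 0.838 − e/c = 0.838 − 0.44758/0.86328 = 0.31954.
Δp* = 0.31954 − 0.34188 = -0.02234.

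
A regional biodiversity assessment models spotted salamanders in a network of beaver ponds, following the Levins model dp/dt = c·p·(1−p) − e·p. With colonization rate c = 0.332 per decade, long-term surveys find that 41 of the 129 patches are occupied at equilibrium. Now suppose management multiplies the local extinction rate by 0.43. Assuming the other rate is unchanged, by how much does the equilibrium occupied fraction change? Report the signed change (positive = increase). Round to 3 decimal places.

Observed p* = 41/129 = 0.31783.
Balance c(1−p*) = e gives e = 0.332×(1 − 0.31783) = 0.22648.
New p* = 1 − e/c = 1 − 0.09739/0.33200 = 0.70666.
Δp* = 0.70666 − 0.31783 = +0.38883.

0.389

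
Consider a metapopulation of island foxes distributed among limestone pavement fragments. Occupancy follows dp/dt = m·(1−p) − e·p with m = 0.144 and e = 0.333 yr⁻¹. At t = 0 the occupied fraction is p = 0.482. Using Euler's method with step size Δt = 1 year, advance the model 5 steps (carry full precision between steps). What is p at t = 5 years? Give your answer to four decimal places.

Update rule: p ← p + [m·(1−p) − e·p]·Δt with Δt = 1.
t = 1: p = 0.48200 + (-0.08591) = 0.39609
t = 2: p = 0.39609 + (-0.04493) = 0.35115
t = 3: p = 0.35115 + (-0.02350) = 0.32765
t = 4: p = 0.32765 + (-0.01229) = 0.31536
t = 5: p = 0.31536 + (-0.00643) = 0.30893

0.3089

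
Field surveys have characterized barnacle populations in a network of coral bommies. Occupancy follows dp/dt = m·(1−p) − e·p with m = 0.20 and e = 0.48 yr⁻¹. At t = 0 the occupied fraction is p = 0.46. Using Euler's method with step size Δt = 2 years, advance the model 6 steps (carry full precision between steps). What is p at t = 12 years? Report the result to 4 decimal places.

0.2945

Update rule: p ← p + [m·(1−p) − e·p]·Δt with Δt = 2.
  1  |  dp/dt·Δt = -0.225600  |  p_1 = 0.234400
  2  |  dp/dt·Δt = +0.081216  |  p_2 = 0.315616
  3  |  dp/dt·Δt = -0.029238  |  p_3 = 0.286378
  4  |  dp/dt·Δt = +0.010526  |  p_4 = 0.296904
  5  |  dp/dt·Δt = -0.003789  |  p_5 = 0.293115
  6  |  dp/dt·Δt = +0.001364  |  p_6 = 0.294479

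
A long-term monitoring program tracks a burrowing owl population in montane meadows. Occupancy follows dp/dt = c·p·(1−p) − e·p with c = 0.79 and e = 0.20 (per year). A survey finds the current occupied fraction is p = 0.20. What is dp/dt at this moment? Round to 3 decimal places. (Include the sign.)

Colonization term: c·p·(1−p) = 0.79×0.20×0.8000 = 0.12640.
Extinction term: e·p = 0.04000.
dp/dt = 0.12640 − 0.04000 = 0.08640.

0.086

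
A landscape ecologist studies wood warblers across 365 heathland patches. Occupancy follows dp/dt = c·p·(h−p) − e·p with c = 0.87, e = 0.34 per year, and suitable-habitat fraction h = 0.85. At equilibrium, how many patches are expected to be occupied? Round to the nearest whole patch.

168

p* = h − e/c = 0.85 − 0.3908 = 0.4592.
Expected occupied patches = N × p* = 365 × 0.4592 = 167.61 ≈ 168.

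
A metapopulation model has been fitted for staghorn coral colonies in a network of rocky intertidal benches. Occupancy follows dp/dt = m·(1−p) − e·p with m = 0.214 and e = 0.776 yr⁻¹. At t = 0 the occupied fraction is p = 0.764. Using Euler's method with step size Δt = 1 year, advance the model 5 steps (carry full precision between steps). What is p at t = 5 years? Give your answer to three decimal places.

Update rule: p ← p + [m·(1−p) − e·p]·Δt with Δt = 1.
p: 0.76400 → 0.22164  (Δp = -0.54236)
p: 0.22164 → 0.21622  (Δp = -0.00542)
p: 0.21622 → 0.21616  (Δp = -0.00005)
p: 0.21616 → 0.21616  (Δp = -0.00000)
p: 0.21616 → 0.21616  (Δp = -0.00000)

0.216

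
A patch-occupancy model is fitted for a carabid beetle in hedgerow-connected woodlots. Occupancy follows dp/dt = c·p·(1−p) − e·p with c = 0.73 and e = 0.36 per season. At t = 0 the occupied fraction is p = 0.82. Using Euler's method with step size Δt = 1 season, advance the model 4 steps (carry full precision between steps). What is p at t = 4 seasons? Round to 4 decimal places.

Update rule: p ← p + [c·p·(1−p) − e·p]·Δt with Δt = 1.
p: 0.82000 → 0.63255  (Δp = -0.18745)
p: 0.63255 → 0.57451  (Δp = -0.05804)
p: 0.57451 → 0.54613  (Δp = -0.02837)
p: 0.54613 → 0.53047  (Δp = -0.01566)

0.5305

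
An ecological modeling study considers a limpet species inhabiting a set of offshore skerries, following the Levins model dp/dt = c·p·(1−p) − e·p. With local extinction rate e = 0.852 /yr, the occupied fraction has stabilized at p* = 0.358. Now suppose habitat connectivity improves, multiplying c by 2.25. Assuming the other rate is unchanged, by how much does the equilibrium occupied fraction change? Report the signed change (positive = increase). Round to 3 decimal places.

Balance c(1−p*) = e gives c = e/(1 − 0.35800) = 0.852/0.64200 = 1.32710.
New p* = 1 − e/c = 1 − 0.85200/2.98597 = 0.71467.
Δp* = 0.71467 − 0.35800 = +0.35667.

0.357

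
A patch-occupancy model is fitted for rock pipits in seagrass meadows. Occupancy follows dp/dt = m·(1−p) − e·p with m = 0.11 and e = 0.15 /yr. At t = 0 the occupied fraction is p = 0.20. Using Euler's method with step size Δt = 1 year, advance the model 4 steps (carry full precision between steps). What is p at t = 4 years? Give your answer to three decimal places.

Update rule: p ← p + [m·(1−p) − e·p]·Δt with Δt = 1.
p: 0.20000 → 0.25800  (Δp = +0.05800)
p: 0.25800 → 0.30092  (Δp = +0.04292)
p: 0.30092 → 0.33268  (Δp = +0.03176)
p: 0.33268 → 0.35618  (Δp = +0.02350)

0.356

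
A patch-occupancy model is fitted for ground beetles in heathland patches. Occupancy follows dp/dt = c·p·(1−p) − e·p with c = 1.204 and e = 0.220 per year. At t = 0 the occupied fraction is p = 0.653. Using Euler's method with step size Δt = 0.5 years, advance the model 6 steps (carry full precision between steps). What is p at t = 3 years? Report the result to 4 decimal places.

Update rule: p ← p + [c·p·(1−p) − e·p]·Δt with Δt = 0.5.
t = 0.5: p = 0.65300 + (+0.06458) = 0.71758
t = 1: p = 0.71758 + (+0.04307) = 0.76065
t = 1.5: p = 0.76065 + (+0.02593) = 0.78658
t = 2: p = 0.78658 + (+0.01454) = 0.80111
t = 2.5: p = 0.80111 + (+0.00779) = 0.80891
t = 3: p = 0.80891 + (+0.00407) = 0.81298

0.8130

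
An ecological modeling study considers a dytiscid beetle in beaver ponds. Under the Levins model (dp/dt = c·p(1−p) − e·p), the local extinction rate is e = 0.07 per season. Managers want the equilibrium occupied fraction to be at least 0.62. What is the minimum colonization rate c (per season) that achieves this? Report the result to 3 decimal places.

0.184

p* = 1 − e/c ≥ 0.62 requires e/c ≤ 0.3800, i.e. c ≥ e/0.3800.
c_min = 0.07/0.3800 = 0.1842.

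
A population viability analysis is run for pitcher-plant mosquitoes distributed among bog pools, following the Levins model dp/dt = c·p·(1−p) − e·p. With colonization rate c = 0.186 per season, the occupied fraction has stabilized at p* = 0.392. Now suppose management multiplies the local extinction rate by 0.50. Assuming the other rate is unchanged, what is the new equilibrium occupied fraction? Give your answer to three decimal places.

Balance c(1−p*) = e gives e = 0.186×(1 − 0.39200) = 0.11309.
New p* = 1 − e/c = 1 − 0.05654/0.18600 = 0.69602.

0.696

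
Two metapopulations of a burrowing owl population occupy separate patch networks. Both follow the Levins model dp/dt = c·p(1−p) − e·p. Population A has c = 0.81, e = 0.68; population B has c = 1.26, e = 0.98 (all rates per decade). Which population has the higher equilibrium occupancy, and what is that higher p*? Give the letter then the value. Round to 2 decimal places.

A: p*_A = 1 − 0.68/0.81 = 0.1605.
B: p*_B = 1 − 0.98/1.26 = 0.2222.
B is higher at 0.2222.

B, 0.22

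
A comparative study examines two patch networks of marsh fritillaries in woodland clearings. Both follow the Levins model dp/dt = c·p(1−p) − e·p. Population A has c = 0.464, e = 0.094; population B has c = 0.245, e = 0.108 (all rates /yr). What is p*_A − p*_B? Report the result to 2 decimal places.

0.24

A: p*_A = 1 − 0.094/0.464 = 0.7974.
B: p*_B = 1 − 0.108/0.245 = 0.5592.
p*_A − p*_B = 0.7974 − 0.5592 = 0.2382.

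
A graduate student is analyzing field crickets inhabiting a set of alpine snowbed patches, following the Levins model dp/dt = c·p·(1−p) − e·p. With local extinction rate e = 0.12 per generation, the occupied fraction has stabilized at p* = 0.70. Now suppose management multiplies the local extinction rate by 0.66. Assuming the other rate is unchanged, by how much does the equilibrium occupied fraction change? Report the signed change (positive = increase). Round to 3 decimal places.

0.102

Balance c(1−p*) = e gives c = e/(1 − 0.70000) = 0.12/0.30000 = 0.40000.
New p* = 1 − e/c = 1 − 0.07920/0.40000 = 0.80200.
Δp* = 0.80200 − 0.70000 = +0.10200.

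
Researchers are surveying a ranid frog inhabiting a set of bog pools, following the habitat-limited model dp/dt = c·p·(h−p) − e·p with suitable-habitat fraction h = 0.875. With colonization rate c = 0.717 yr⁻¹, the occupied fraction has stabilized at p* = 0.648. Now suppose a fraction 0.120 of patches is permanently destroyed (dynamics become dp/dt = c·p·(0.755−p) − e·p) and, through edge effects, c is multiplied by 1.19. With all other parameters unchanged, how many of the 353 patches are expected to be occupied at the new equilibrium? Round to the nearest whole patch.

Balance c(h−p*) = e gives e = 0.717×(0.875 − 0.64800) = 0.16276.
New p* = 0.755 − e/c = 0.755 − 0.16276/0.85323 = 0.56424.
Expected occupied = 353 × 0.56424 = 199.18 ≈ 199.

199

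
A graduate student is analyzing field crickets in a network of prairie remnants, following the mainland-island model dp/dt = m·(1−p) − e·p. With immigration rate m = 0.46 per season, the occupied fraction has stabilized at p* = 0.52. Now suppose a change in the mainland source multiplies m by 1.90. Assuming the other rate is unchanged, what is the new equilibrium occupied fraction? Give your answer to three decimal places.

Balance m(1−p*) = e·p* gives e = m(1−p*)/p* = 0.46×0.48000/0.52000 = 0.42462.
New p* = m/(m+e) = 0.87400/(0.87400+0.42462) = 0.67302.

0.673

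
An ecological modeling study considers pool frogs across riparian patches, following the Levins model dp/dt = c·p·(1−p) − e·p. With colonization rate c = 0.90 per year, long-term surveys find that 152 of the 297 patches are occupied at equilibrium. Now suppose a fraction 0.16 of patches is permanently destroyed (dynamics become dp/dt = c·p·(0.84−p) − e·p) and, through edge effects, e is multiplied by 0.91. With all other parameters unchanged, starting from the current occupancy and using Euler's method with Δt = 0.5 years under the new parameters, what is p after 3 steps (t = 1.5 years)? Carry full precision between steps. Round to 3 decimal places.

0.451

Observed p* = 152/297 = 0.51178.
Balance c(1−p*) = e gives e = 0.90×(1 − 0.51178) = 0.43939.
Starting from p₀ = 0.51178; update p ← p + (dp/dt)·Δt with the new parameters.
t = 0.5: p = 0.51178 + (-0.02673) = 0.48506
t = 1: p = 0.48506 + (-0.01950) = 0.46556
t = 1.5: p = 0.46556 + (-0.01463) = 0.45093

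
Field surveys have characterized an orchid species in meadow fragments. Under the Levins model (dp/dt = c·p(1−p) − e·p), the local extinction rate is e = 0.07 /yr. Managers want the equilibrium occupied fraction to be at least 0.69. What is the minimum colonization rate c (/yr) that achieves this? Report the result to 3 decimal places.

p* = 1 − e/c ≥ 0.69 requires e/c ≤ 0.3100, i.e. c ≥ e/0.3100.
c_min = 0.07/0.3100 = 0.2258.

0.226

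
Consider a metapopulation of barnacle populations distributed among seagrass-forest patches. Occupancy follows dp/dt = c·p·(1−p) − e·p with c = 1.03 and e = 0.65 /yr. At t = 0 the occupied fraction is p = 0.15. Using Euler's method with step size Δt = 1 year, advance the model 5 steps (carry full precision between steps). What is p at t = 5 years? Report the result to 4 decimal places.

0.3080

Update rule: p ← p + [c·p·(1−p) − e·p]·Δt with Δt = 1.
p: 0.15000 → 0.18382  (Δp = +0.03382)
p: 0.18382 → 0.21887  (Δp = +0.03505)
p: 0.21887 → 0.25270  (Δp = +0.03383)
p: 0.25270 → 0.28295  (Δp = +0.03025)
p: 0.28295 → 0.30801  (Δp = +0.02506)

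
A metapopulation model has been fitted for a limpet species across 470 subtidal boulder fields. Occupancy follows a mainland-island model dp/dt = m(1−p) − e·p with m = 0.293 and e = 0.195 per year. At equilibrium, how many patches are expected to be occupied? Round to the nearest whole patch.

282

p* = m/(m+e) = 0.293/0.4880 = 0.6004.
Expected occupied patches = N × p* = 470 × 0.6004 = 282.19 ≈ 282.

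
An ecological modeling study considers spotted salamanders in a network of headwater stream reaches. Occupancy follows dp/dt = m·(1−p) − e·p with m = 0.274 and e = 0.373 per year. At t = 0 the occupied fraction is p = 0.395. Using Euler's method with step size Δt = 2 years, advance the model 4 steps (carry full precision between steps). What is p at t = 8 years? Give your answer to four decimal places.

Update rule: p ← p + [m·(1−p) − e·p]·Δt with Δt = 2.
p: 0.39500 → 0.43187  (Δp = +0.03687)
p: 0.43187 → 0.42103  (Δp = -0.01084)
p: 0.42103 → 0.42422  (Δp = +0.00319)
p: 0.42422 → 0.42328  (Δp = -0.00094)

0.4233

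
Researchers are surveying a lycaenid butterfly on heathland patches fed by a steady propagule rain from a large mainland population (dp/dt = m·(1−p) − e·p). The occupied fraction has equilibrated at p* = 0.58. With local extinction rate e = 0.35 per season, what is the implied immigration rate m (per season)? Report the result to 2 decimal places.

At equilibrium m(1−p*) = e·p*, so m = e·p*/(1−p*).
m = 0.35 × 0.58 / 0.4200 = 0.2030/0.4200 = 0.4833.

0.48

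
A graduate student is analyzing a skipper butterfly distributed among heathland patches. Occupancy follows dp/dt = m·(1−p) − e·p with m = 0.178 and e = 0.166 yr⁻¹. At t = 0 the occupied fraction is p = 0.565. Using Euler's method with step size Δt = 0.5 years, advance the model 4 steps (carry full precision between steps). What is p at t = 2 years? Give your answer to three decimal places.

0.540

Update rule: p ← p + [m·(1−p) − e·p]·Δt with Δt = 0.5.
t = 0.5: p = 0.56500 + (-0.00818) = 0.55682
t = 1: p = 0.55682 + (-0.00677) = 0.55005
t = 1.5: p = 0.55005 + (-0.00561) = 0.54444
t = 2: p = 0.54444 + (-0.00464) = 0.53980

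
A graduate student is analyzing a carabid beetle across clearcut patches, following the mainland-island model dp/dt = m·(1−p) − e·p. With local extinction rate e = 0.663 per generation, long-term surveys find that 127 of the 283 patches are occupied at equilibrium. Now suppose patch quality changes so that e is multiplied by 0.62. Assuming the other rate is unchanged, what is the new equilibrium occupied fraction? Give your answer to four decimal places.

0.5677

Observed p* = 127/283 = 0.44876.
Balance m(1−p*) = e·p* gives m = e·p*/(1−p*) = 0.663×0.44876/0.55124 = 0.53974.
New p* = m/(m+e) = 0.53974/(0.53974+0.41106) = 0.56767.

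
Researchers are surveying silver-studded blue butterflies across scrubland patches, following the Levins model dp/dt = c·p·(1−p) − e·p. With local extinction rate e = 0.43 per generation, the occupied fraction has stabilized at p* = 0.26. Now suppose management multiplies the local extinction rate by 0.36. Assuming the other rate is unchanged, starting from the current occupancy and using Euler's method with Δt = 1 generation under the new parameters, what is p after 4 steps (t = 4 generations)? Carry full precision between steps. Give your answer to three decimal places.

Balance c(1−p*) = e gives c = e/(1 − 0.26000) = 0.43/0.74000 = 0.58108.
Starting from p₀ = 0.26000; update p ← p + (dp/dt)·Δt with the new parameters.
t = 1: p = 0.26000 + (+0.07155) = 0.33155
t = 2: p = 0.33155 + (+0.07746) = 0.40901
t = 3: p = 0.40901 + (+0.07714) = 0.48615
t = 4: p = 0.48615 + (+0.06990) = 0.55606

0.556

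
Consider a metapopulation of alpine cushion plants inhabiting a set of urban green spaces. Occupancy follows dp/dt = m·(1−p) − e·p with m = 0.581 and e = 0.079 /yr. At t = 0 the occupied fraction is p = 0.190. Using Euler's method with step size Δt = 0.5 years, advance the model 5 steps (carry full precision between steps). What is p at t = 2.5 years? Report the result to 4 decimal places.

0.7871

Update rule: p ← p + [m·(1−p) − e·p]·Δt with Δt = 0.5.
t = 0.5: p = 0.19000 + (+0.22780) = 0.41780
t = 1: p = 0.41780 + (+0.15263) = 0.57043
t = 1.5: p = 0.57043 + (+0.10226) = 0.67269
t = 2: p = 0.67269 + (+0.06851) = 0.74120
t = 2.5: p = 0.74120 + (+0.04590) = 0.78710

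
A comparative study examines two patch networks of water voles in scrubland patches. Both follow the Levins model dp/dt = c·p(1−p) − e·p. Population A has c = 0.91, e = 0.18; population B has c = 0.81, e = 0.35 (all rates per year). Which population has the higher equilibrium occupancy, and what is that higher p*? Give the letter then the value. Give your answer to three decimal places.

A: p*_A = 1 − 0.18/0.91 = 0.8022.
B: p*_B = 1 − 0.35/0.81 = 0.5679.
A is higher at 0.8022.

A, 0.802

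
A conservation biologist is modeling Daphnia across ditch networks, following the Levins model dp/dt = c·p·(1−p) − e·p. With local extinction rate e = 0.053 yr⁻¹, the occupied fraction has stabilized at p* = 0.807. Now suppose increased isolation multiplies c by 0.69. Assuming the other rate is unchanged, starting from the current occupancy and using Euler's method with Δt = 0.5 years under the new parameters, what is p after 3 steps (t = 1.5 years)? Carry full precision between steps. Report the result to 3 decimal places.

Balance c(1−p*) = e gives c = e/(1 − 0.80700) = 0.053/0.19300 = 0.27461.
Starting from p₀ = 0.80700; update p ← p + (dp/dt)·Δt with the new parameters.
p: 0.80700 → 0.80037  (Δp = -0.00663)
p: 0.80037 → 0.79430  (Δp = -0.00607)
p: 0.79430 → 0.78873  (Δp = -0.00557)

0.789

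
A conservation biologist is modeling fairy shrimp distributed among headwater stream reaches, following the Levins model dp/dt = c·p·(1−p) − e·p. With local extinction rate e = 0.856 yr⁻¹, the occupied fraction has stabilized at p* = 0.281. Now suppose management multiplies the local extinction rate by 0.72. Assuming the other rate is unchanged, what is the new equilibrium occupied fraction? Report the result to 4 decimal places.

0.4823

Balance c(1−p*) = e gives c = e/(1 − 0.28100) = 0.856/0.71900 = 1.19054.
New p* = 1 − e/c = 1 − 0.61632/1.19054 = 0.48232.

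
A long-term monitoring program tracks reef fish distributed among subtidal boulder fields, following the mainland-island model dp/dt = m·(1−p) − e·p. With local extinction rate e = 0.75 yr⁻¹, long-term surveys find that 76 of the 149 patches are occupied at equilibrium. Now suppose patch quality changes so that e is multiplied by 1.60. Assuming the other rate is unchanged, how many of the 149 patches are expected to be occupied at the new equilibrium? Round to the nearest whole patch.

Observed p* = 76/149 = 0.51007.
Balance m(1−p*) = e·p* gives m = e·p*/(1−p*) = 0.75×0.51007/0.48993 = 0.78083.
New p* = m/(m+e) = 0.78083/(0.78083+1.20000) = 0.39419.
Expected occupied = 149 × 0.39419 = 58.73 ≈ 59.

59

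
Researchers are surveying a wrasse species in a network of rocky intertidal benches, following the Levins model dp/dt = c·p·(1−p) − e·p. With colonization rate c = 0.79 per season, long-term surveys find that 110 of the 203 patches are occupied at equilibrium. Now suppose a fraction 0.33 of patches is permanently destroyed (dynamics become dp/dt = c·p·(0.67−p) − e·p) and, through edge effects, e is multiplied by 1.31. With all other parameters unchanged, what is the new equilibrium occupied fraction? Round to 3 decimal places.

0.070

Observed p* = 110/203 = 0.54187.
Balance c(1−p*) = e gives e = 0.79×(1 − 0.54187) = 0.36192.
New p* = 0.67 − e/c = 0.67 − 0.47412/0.79000 = 0.06985.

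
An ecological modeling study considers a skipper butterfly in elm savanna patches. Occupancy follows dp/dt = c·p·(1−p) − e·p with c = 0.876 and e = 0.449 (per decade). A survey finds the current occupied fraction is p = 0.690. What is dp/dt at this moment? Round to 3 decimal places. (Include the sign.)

-0.122

Colonization term: c·p·(1−p) = 0.876×0.690×0.3100 = 0.18738.
Extinction term: e·p = 0.30981.
dp/dt = 0.18738 − 0.30981 = -0.12243.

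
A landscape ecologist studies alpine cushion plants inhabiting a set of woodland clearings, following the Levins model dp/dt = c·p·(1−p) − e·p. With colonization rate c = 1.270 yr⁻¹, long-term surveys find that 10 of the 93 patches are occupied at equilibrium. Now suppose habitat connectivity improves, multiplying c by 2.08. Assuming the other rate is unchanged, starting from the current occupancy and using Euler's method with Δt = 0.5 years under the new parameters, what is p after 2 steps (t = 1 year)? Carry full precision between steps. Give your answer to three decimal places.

Observed p* = 10/93 = 0.10753.
Balance c(1−p*) = e gives e = 1.270×(1 − 0.10753) = 1.13344.
Starting from p₀ = 0.10753; update p ← p + (dp/dt)·Δt with the new parameters.
step 1: Δp = +0.06581, p = 0.17334
step 2: Δp = +0.09103, p = 0.26437

0.264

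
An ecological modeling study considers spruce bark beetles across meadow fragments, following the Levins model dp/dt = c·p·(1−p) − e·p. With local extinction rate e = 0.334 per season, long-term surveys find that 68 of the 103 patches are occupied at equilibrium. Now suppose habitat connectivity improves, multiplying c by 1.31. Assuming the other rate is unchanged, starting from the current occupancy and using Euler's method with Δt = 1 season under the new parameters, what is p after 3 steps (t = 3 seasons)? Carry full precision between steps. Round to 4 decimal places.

0.7406

Observed p* = 68/103 = 0.66019.
Balance c(1−p*) = e gives c = e/(1 − 0.66019) = 0.334/0.33981 = 0.98291.
Starting from p₀ = 0.66019; update p ← p + (dp/dt)·Δt with the new parameters.
  1  |  dp/dt·Δt = +0.068357  |  p_1 = 0.728551
  2  |  dp/dt·Δt = +0.011309  |  p_2 = 0.739860
  3  |  dp/dt·Δt = +0.000711  |  p_3 = 0.740571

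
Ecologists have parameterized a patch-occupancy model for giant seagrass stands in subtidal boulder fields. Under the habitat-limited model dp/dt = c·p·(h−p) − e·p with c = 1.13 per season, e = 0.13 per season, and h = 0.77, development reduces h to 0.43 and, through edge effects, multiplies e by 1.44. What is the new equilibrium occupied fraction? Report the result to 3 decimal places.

Before: p* = h − e/c = 0.77 − 0.13/1.13 = 0.77 − 0.1150 = 0.6550.
After: c = 1.13, e = 0.1872, h = 0.43; p* = 0.43 − 0.1872/1.13 = 0.2643.

0.264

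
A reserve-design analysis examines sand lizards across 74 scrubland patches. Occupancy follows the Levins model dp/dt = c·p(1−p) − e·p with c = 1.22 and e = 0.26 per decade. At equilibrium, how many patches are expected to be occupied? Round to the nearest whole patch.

p* = 1 − e/c = 1 − 0.26/1.22 = 0.7869.
Expected occupied patches = N × p* = 74 × 0.7869 = 58.23 ≈ 58.

58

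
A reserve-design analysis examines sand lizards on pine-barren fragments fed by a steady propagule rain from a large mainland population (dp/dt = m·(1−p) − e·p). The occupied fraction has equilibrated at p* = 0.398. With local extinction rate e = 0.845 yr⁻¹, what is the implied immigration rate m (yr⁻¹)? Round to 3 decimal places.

At equilibrium m(1−p*) = e·p*, so m = e·p*/(1−p*).
m = 0.845 × 0.398 / 0.6020 = 0.3363/0.6020 = 0.5587.

0.559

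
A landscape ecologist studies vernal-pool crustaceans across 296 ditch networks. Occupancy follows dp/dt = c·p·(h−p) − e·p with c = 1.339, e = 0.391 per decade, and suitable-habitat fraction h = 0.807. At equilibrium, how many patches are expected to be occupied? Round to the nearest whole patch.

152

p* = h − e/c = 0.807 − 0.2920 = 0.5150.
Expected occupied patches = N × p* = 296 × 0.5150 = 152.44 ≈ 152.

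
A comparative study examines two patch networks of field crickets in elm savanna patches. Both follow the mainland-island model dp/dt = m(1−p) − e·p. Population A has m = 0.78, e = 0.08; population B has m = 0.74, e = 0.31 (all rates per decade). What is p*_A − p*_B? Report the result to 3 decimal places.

A: p*_A = m/(m+e) = 0.78/0.8600 = 0.9070.
B: p*_B = 0.74/1.0500 = 0.7048.
p*_A − p*_B = 0.9070 − 0.7048 = 0.2022.

0.202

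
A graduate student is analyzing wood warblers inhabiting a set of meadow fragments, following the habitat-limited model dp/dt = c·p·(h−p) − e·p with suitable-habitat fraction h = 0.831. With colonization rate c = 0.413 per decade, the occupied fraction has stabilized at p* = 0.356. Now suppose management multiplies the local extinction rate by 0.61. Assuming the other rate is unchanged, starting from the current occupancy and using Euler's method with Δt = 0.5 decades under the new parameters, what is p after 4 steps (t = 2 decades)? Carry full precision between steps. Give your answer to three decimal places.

Balance c(h−p*) = e gives e = 0.413×(0.831 − 0.35600) = 0.19617.
Starting from p₀ = 0.35600; update p ← p + (dp/dt)·Δt with the new parameters.
  1  |  dp/dt·Δt = +0.013618  |  p_1 = 0.369618
  2  |  dp/dt·Δt = +0.013100  |  p_2 = 0.382718
  3  |  dp/dt·Δt = +0.012529  |  p_3 = 0.395247
  4  |  dp/dt·Δt = +0.011917  |  p_4 = 0.407164

0.407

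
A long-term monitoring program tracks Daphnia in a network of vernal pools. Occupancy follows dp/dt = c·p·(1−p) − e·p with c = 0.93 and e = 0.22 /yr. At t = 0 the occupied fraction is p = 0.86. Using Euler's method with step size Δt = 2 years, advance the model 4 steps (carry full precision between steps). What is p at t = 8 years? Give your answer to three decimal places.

0.767

Update rule: p ← p + [c·p·(1−p) − e·p]·Δt with Δt = 2.
p: 0.86000 → 0.70554  (Δp = -0.15446)
p: 0.70554 → 0.78152  (Δp = +0.07598)
p: 0.78152 → 0.75524  (Δp = -0.02628)
p: 0.75524 → 0.76676  (Δp = +0.01152)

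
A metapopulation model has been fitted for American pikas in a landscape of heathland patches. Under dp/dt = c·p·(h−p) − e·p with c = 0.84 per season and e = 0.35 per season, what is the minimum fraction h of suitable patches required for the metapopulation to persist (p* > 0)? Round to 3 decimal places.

p* = h − e/c is positive only when h > e/c.
h_min = e/c = 0.35/0.84 = 0.4167.

0.417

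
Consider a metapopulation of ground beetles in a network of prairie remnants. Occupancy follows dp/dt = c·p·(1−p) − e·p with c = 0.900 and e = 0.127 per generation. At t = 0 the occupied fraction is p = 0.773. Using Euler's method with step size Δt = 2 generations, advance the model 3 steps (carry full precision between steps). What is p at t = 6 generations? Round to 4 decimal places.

Update rule: p ← p + [c·p·(1−p) − e·p]·Δt with Δt = 2.
t = 2: p = 0.77300 + (+0.11951) = 0.89251
t = 4: p = 0.89251 + (-0.05401) = 0.83850
t = 6: p = 0.83850 + (+0.03077) = 0.86927

0.8693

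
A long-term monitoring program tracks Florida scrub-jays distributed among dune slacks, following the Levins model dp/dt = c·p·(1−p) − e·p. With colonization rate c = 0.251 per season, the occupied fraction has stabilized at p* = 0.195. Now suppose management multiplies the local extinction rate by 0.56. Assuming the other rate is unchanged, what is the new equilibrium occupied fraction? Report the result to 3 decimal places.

0.549

Balance c(1−p*) = e gives e = 0.251×(1 − 0.19500) = 0.20205.
New p* = 1 − e/c = 1 − 0.11315/0.25100 = 0.54920.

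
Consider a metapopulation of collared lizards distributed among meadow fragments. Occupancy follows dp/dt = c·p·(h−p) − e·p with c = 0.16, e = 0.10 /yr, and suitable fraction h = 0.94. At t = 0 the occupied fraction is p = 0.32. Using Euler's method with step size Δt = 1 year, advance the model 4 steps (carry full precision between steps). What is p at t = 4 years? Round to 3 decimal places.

Update rule: p ← p + [c·p·(h−p) − e·p]·Δt with Δt = 1.
p: 0.32000 → 0.31974  (Δp = -0.00026)
p: 0.31974 → 0.31950  (Δp = -0.00024)
p: 0.31950 → 0.31927  (Δp = -0.00023)
p: 0.31927 → 0.31905  (Δp = -0.00022)

0.319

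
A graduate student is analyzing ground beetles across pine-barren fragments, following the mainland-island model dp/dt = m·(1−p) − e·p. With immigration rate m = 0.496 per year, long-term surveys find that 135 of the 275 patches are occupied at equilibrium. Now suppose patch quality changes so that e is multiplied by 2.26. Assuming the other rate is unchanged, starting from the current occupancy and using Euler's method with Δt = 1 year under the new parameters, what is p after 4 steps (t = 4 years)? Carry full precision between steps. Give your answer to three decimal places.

0.335

Observed p* = 135/275 = 0.49091.
Balance m(1−p*) = e·p* gives e = m(1−p*)/p* = 0.496×0.50909/0.49091 = 0.51437.
Starting from p₀ = 0.49091; update p ← p + (dp/dt)·Δt with the new parameters.
  1  |  dp/dt·Δt = -0.318161  |  p_1 = 0.172748
  2  |  dp/dt·Δt = +0.209502  |  p_2 = 0.382250
  3  |  dp/dt·Δt = -0.137952  |  p_3 = 0.244297
  4  |  dp/dt·Δt = +0.090838  |  p_4 = 0.335136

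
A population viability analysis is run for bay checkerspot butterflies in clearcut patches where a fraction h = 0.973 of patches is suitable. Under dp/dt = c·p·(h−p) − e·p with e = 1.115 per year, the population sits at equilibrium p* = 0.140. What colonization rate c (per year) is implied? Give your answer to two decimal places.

At equilibrium c(h−p*) = e, so c = e/(h−p*).
c = 1.115/(0.973 − 0.140) = 1.115/0.8330 = 1.3385.

1.34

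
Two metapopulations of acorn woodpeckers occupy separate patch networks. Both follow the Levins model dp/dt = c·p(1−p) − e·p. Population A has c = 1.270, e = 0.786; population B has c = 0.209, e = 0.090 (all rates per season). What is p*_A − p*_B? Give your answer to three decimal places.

A: p*_A = 1 − 0.786/1.270 = 0.3811.
B: p*_B = 1 − 0.090/0.209 = 0.5694.
p*_A − p*_B = 0.3811 − 0.5694 = -0.1883.

-0.188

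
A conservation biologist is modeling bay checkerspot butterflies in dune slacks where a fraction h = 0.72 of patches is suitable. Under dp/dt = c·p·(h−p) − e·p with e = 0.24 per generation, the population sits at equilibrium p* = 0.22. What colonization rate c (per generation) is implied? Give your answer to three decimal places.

0.480

At equilibrium c(h−p*) = e, so c = e/(h−p*).
c = 0.24/(0.72 − 0.22) = 0.24/0.5000 = 0.4800.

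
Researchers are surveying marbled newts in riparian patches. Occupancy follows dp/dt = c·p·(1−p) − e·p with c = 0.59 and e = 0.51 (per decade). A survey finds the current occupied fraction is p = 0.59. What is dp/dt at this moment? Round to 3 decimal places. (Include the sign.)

Colonization term: c·p·(1−p) = 0.59×0.59×0.4100 = 0.14272.
Extinction term: e·p = 0.30090.
dp/dt = 0.14272 − 0.30090 = -0.15818.

-0.158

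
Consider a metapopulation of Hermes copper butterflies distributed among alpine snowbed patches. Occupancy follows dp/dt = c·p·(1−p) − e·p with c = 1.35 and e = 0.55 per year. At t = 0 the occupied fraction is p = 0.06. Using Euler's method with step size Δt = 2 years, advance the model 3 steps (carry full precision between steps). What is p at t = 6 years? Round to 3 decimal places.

0.558

Update rule: p ← p + [c·p·(1−p) − e·p]·Δt with Δt = 2.
t = 2: p = 0.06000 + (+0.08628) = 0.14628
t = 4: p = 0.14628 + (+0.17627) = 0.32255
t = 6: p = 0.32255 + (+0.23518) = 0.55773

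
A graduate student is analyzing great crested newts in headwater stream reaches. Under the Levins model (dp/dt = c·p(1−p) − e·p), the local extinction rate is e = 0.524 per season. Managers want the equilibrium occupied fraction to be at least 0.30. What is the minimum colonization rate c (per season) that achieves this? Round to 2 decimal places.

0.75

p* = 1 − e/c ≥ 0.30 requires e/c ≤ 0.7000, i.e. c ≥ e/0.7000.
c_min = 0.524/0.7000 = 0.7486.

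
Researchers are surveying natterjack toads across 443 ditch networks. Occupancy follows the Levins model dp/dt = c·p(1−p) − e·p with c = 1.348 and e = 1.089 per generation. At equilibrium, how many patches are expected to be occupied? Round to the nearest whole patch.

p* = 1 − e/c = 1 − 1.089/1.348 = 0.1921.
Expected occupied patches = N × p* = 443 × 0.1921 = 85.12 ≈ 85.

85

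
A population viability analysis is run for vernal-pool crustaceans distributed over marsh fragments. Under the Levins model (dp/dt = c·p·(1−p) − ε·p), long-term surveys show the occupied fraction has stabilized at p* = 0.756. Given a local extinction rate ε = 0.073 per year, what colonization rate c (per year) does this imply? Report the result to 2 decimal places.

At equilibrium c(1−p*) = ε, so c = ε/(1−p*).
c = 0.073/(1 − 0.756) = 0.073/0.2440 = 0.2992.

0.30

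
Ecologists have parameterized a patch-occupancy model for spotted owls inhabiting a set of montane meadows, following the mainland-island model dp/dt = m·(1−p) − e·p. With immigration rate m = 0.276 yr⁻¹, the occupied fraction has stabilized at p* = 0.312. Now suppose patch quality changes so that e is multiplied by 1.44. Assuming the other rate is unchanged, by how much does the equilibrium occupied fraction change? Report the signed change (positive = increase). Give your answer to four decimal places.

Balance m(1−p*) = e·p* gives e = m(1−p*)/p* = 0.276×0.68800/0.31200 = 0.60862.
New p* = m/(m+e) = 0.27600/(0.27600+0.87641) = 0.23950.
Δp* = 0.23950 − 0.31200 = -0.07250.

-0.0725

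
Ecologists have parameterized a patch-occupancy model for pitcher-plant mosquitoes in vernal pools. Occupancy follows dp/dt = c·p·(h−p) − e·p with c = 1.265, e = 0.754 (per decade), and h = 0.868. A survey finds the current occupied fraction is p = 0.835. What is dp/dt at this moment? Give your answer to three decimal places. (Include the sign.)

-0.595

Colonization term: c·p·(h−p) = 1.265×0.835×0.0330 = 0.03486.
Extinction term: e·p = 0.62959.
dp/dt = 0.03486 − 0.62959 = -0.59473.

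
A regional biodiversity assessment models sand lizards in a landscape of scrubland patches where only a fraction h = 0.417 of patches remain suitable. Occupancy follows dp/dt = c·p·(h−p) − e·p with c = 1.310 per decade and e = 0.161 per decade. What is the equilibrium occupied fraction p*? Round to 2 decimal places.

0.29

Setting dp/dt = 0 and dividing by p* gives c·(h−p*) = e.
So p* = h − e/c = 0.417 − 0.161/1.310 = 0.417 − 0.1229 = 0.2941.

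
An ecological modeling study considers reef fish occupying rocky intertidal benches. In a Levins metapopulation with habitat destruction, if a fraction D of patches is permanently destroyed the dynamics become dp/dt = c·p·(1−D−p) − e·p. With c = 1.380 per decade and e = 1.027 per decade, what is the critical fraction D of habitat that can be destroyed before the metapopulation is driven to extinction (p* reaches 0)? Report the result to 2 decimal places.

0.26

The nontrivial equilibrium is p* = (1−D) − e/c; extinction occurs when this hits zero.
So D_crit = 1 − e/c = 1 − 1.027/1.380 = 1 − 0.7442 = 0.2558.
Note this equals the original equilibrium occupancy — the Levins extinction-debt result.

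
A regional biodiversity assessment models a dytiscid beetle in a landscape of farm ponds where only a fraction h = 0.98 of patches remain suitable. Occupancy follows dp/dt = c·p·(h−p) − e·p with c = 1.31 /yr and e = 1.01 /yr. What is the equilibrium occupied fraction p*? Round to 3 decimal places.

Setting dp/dt = 0 and dividing by p* gives c·(h−p*) = e.
So p* = h − e/c = 0.98 − 1.01/1.31 = 0.98 − 0.7710 = 0.2090.

0.209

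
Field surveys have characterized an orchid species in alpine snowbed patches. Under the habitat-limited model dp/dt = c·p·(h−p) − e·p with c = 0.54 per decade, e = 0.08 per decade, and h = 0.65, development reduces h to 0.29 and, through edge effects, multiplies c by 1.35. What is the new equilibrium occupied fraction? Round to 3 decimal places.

0.180

Before: p* = h − e/c = 0.65 − 0.08/0.54 = 0.65 − 0.1481 = 0.5019.
After: c = 0.729, e = 0.08, h = 0.29; p* = 0.29 − 0.08/0.729 = 0.1803.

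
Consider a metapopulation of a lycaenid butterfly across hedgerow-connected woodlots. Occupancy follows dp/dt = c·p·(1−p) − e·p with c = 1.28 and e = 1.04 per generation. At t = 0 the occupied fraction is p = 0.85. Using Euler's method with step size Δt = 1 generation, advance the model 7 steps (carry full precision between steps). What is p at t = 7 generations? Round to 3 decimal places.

0.171

Update rule: p ← p + [c·p·(1−p) − e·p]·Δt with Δt = 1.
p: 0.85000 → 0.12920  (Δp = -0.72080)
p: 0.12920 → 0.13884  (Δp = +0.00964)
p: 0.13884 → 0.14749  (Δp = +0.00865)
p: 0.14749 → 0.15504  (Δp = +0.00755)
p: 0.15504 → 0.16148  (Δp = +0.00644)
p: 0.16148 → 0.16686  (Δp = +0.00538)
p: 0.16686 → 0.17127  (Δp = +0.00441)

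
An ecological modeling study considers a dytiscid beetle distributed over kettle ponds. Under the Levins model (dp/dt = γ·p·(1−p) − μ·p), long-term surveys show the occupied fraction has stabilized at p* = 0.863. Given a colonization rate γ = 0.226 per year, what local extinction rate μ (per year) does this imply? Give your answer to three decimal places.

At equilibrium γ(1−p*) = μ.
μ = 0.226 × (1 − 0.863) = 0.226 × 0.1370 = 0.0310.

0.031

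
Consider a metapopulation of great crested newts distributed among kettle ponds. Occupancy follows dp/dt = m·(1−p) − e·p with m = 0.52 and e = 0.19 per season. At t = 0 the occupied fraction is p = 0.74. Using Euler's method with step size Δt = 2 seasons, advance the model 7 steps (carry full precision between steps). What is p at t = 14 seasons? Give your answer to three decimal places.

0.732

Update rule: p ← p + [m·(1−p) − e·p]·Δt with Δt = 2.
p: 0.74000 → 0.72920  (Δp = -0.01080)
p: 0.72920 → 0.73374  (Δp = +0.00454)
p: 0.73374 → 0.73183  (Δp = -0.00191)
p: 0.73183 → 0.73263  (Δp = +0.00080)
p: 0.73263 → 0.73229  (Δp = -0.00034)
p: 0.73229 → 0.73244  (Δp = +0.00014)
p: 0.73244 → 0.73238  (Δp = -0.00006)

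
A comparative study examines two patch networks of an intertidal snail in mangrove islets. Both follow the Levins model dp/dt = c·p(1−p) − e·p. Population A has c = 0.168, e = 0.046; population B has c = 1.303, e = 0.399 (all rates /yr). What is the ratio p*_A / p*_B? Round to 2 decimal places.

A: p*_A = 1 − 0.046/0.168 = 0.7262.
B: p*_B = 1 − 0.399/1.303 = 0.6938.
p*_A / p*_B = 0.7262/0.6938 = 1.0467.

1.05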